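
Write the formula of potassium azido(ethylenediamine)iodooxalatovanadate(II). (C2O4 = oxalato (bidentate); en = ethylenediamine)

Ligands: 1 oxalato (C2O4, -2), 1 iodo (I, -1), 1 ethylenediamine (en, neutral), 1 azido (N3, -1). Ligand charge sum = -4.
Charge balance with potassium (+1) requires 1 complex ion per 2 potassium.

K2[V(C2O4)(en)I(N3)]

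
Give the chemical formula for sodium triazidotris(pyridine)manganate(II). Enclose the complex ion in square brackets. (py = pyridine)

Ligands: 3 azido (N3, -1), 3 pyridine (py, neutral). Ligand charge sum = -3.
With Mn in oxidation state +2, the complex ion is [Mn...]^1−.
Charge balance with sodium (+1) requires 1 complex ion per 1 sodium.

Na[Mn(N3)3(py)3]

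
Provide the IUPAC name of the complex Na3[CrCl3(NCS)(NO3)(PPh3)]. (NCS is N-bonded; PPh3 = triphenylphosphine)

The 3 sodium counter-ions carry a total charge of +3, so each complex ion is 3−.
Ligand charges: 1×nitrato (-1 each), 1×isothiocyanato (-1 each), 1×triphenylphosphine (neutral), 3×chloro (-1 each); total -5. So Cr + (-5) = 3−, giving Cr = +2.
The complex ion is anionic, so chromium takes the -ate form chromate(II).

sodium trichloroisothiocyanatonitrato(triphenylphosphine)chromate(II)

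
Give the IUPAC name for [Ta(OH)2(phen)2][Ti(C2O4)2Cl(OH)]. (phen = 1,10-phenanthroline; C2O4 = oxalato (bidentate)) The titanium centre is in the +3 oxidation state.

dihydroxobis(1,10-phenanthroline)tantalum(V) chlorohydroxodioxalatotitanate(III)

Ti is given as +3; the anion's ligand charges sum to -6, so the complex anion is 3−.
A 1:1 salt means the cation carries the equal and opposite charge, 3+.
Cation: ligand charges sum to -2; for the ion to be 3+, Ta = +5.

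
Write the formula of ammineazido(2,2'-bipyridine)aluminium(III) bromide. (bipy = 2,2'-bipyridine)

[Al(bipy)(N3)(NH3)]Br2

Ligands: 1 ammine (NH3, neutral), 1 azido (N3, -1), 1 2,2'-bipyridine (bipy, neutral). Ligand charge sum = -1.
Charge balance with bromide (-1) requires 1 complex ion per 2 bromide.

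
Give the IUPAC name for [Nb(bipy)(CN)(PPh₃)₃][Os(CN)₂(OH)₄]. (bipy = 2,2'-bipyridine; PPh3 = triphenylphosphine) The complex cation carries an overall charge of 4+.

(2,2'-bipyridine)cyanotris(triphenylphosphine)niobium(V) dicyanotetrahydroxoosmate(II)

The complex cation is given as 4+; its ligand charges sum to -1, so Nb = +5.
A 1:1 salt means the anion carries the equal and opposite charge, 4−.
Anion: ligand charges sum to -6; for the ion to be 4−, Os = +2.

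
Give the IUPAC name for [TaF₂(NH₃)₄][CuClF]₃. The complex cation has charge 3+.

tetraamminedifluorotantalum(V) chlorofluorocuprate(I)

The complex cation is given as 3+; its ligand charges sum to -2, so Ta = +5.
With 3 anions per cation, each anion must be 3/3 = 1−.
Anion: ligand charges sum to -2; for the ion to be 1−, Cu = +1.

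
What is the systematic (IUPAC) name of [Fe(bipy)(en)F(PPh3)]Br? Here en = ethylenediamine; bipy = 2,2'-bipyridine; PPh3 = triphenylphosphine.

(2,2'-bipyridine)(ethylenediamine)fluoro(triphenylphosphine)iron(II) bromide

The 1 bromide counter-ion carries a total charge of -1, so each complex ion is 1+.
Ligand charges: 1×ethylenediamine (neutral), 1×2,2'-bipyridine (neutral), 1×triphenylphosphine (neutral), 1×fluoro (-1 each); total -1. So Fe + (-1) = 1+, giving Fe = +2.
Ligands are named alphabetically: bipyridine before ethylenediamine before fluoro before triphenylphosphine.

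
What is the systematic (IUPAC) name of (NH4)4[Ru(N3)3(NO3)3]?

ammonium triazidotrinitratoruthenate(II)

The 4 ammonium counter-ions carry a total charge of +4, so each complex ion is 4−.
Ligand charges: 3×nitrato (-1 each), 3×azido (-1 each); total -6. So Ru + (-6) = 4−, giving Ru = +2.
Ligands are named alphabetically: azido before nitrato.
The complex ion is anionic, so ruthenium takes the -ate form ruthenate(II).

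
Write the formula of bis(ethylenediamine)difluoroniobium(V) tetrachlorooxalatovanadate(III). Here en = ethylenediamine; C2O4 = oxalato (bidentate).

[Nb(en)2F2][V(C2O4)Cl4]

Cation [Nb…]: ligand charges -2, Nb(V) ⇒ ion charge 3+.
Anion [V…]: ligand charges -6, V(III) ⇒ ion charge 3−.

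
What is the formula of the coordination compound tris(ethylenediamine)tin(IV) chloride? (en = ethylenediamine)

[Sn(en)3]Cl4

Ligands: 3 ethylenediamine (en, neutral). Ligand charge sum = 0.
Charge balance with chloride (-1) requires 1 complex ion per 4 chloride.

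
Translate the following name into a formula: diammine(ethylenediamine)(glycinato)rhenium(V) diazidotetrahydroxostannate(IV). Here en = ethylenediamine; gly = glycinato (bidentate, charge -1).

Cation [Re…]: ligand charges -1, Re(V) ⇒ ion charge 4+.
Anion [Sn…]: ligand charges -6, Sn(IV) ⇒ ion charge 2−.
One 4+ cation requires 2 of the 2− anion.

[Re(en)(gly)(NH3)2][Sn(N3)2(OH)4]2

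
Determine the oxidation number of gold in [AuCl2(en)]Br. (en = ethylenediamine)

+3

1 bromide outside the brackets (-1 each) → the complex ion is 1+.
Ligand charges: 2×Cl = -2; 1×en neutral; sum -2.
Au + (-2) = 1+ ⇒ Au is +3.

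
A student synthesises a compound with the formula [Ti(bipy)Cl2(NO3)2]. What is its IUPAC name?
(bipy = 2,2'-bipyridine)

(2,2'-bipyridine)dichlorodinitratotitanium(IV)

There is no counter-ion, so the complex is neutral overall.
Ligand charges: 2×chloro (-1 each), 2×nitrato (-1 each), 1×2,2'-bipyridine (neutral); total -4. So Ti + (-4) = 0, giving Ti = +4.
Ligands are named alphabetically: bipyridine before chloro before nitrato.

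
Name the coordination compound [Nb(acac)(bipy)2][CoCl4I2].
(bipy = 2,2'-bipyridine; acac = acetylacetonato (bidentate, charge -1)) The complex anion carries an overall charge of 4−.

The complex anion is given as 4−; its ligand charges sum to -6, so Co = +2.
A 1:1 salt means the cation carries the equal and opposite charge, 4+.
Cation: ligand charges sum to -1; for the ion to be 4+, Nb = +5.

(acetylacetonato)bis(2,2'-bipyridine)niobium(V) tetrachlorodiiodocobaltate(II)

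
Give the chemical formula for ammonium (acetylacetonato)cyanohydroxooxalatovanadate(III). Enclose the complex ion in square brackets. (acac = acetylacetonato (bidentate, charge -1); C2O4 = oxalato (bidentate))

Ligands: 1 cyano (CN, -1), 1 acetylacetonato (acac, -1), 1 hydroxo (OH, -1), 1 oxalato (C2O4, -2). Ligand charge sum = -5.
With V in oxidation state +3, the complex ion is [V...]^2−.
Charge balance with ammonium (+1) requires 1 complex ion per 2 ammonium.

(NH4)2[V(acac)(C2O4)(CN)(OH)]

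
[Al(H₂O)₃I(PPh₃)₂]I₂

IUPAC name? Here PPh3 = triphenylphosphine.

The 2 iodide counter-ions carry a total charge of -2, so each complex ion is 2+.
Ligand charges: 3×aqua (neutral), 1×iodo (-1 each), 2×triphenylphosphine (neutral); total -1. So Al + (-1) = 2+, giving Al = +3.
Ligands are named alphabetically: aqua before iodo before triphenylphosphine.

triaquaiodobis(triphenylphosphine)aluminium(III) iodide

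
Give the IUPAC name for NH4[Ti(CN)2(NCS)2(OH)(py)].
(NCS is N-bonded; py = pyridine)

ammonium dicyanohydroxodiisothiocyanato(pyridine)titanate(IV)

The 1 ammonium counter-ion carries a total charge of +1, so each complex ion is 1−.
Ligand charges: 1×hydroxo (-1 each), 2×isothiocyanato (-1 each), 2×cyano (-1 each), 1×pyridine (neutral); total -5. So Ti + (-5) = 1−, giving Ti = +4.
Ligands are named alphabetically: cyano before hydroxo before isothiocyanato before pyridine.
The complex ion is anionic, so titanium takes the -ate form titanate(IV).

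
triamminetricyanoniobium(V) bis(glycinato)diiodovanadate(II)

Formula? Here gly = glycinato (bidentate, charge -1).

[Nb(CN)3(NH3)3][V(gly)2I2]

Cation [Nb…]: ligand charges -3, Nb(V) ⇒ ion charge 2+.
Anion [V…]: ligand charges -4, V(II) ⇒ ion charge 2−.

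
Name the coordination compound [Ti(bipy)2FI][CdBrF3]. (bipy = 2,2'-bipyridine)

bis(2,2'-bipyridine)fluoroiodotitanium(IV) bromotrifluorocadmate(II)

Cadmium is always +2 in its complexes; the anion's ligand charges sum to -4, so the complex anion is 2−.
A 1:1 salt means the cation carries the equal and opposite charge, 2+.
Cation: ligand charges sum to -2; for the ion to be 2+, Ti = +4.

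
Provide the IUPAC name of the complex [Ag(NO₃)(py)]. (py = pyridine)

nitrato(pyridine)silver(I)

There is no counter-ion, so the complex is neutral overall.
Ligand charges: 1×pyridine (neutral), 1×nitrato (-1 each); total -1. So Ag + (-1) = 0, giving Ag = +1.
Ligands are named alphabetically: nitrato before pyridine.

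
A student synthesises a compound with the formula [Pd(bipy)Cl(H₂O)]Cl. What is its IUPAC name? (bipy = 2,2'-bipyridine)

The 1 chloride counter-ion carries a total charge of -1, so each complex ion is 1+.
Ligand charges: 1×chloro (-1 each), 1×aqua (neutral), 1×2,2'-bipyridine (neutral); total -1. So Pd + (-1) = 1+, giving Pd = +2.
Ligands are named alphabetically: aqua before bipyridine before chloro.

aqua(2,2'-bipyridine)chloropalladium(II) chloride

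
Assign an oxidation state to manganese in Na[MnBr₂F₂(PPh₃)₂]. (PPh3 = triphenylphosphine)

1 sodium outside the brackets (+1 each) → the complex ion is 1−.
Ligand charges: 2×Br = -2; 2×F = -2; 2×PPh3 neutral; sum -4.
Mn + (-4) = 1− ⇒ Mn is +3.

+3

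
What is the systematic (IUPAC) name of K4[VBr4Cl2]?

potassium tetrabromodichlorovanadate(II)

The 4 potassium counter-ions carry a total charge of +4, so each complex ion is 4−.
Ligand charges: 2×chloro (-1 each), 4×bromo (-1 each); total -6. So V + (-6) = 4−, giving V = +2.
Ligands are named alphabetically: bromo before chloro.
The complex ion is anionic, so vanadium takes the -ate form vanadate(II).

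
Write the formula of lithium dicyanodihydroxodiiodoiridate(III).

Li3[Ir(CN)2I2(OH)2]

Ligands: 2 hydroxo (OH, -1), 2 cyano (CN, -1), 2 iodo (I, -1). Ligand charge sum = -6.
With Ir in oxidation state +3, the complex ion is [Ir...]^3−.
Charge balance with lithium (+1) requires 1 complex ion per 3 lithium.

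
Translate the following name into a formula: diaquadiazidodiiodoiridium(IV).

[Ir(H2O)2I2(N3)2]

Ligands: 2 iodo (I, -1), 2 aqua (H2O, neutral), 2 azido (N3, -1). Ligand charge sum = -4.
With Ir in oxidation state +4, the complex ion is [Ir...].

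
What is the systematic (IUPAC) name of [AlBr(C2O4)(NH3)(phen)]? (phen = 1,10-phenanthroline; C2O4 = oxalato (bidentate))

There is no counter-ion, so the complex is neutral overall.
Ligand charges: 1×1,10-phenanthroline (neutral), 1×oxalato (-2 each), 1×ammine (neutral), 1×bromo (-1 each); total -3. So Al + (-3) = 0, giving Al = +3.
Ligands are named alphabetically: ammine before bromo before oxalato before phenanthroline.

amminebromooxalato(1,10-phenanthroline)aluminium(III)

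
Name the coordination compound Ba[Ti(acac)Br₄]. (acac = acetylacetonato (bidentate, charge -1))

The 1 barium counter-ion carries a total charge of +2, so each complex ion is 2−.
Ligand charges: 1×acetylacetonato (-1 each), 4×bromo (-1 each); total -5. So Ti + (-5) = 2−, giving Ti = +3.
Ligands are named alphabetically: acetylacetonato before bromo.
The complex ion is anionic, so titanium takes the -ate form titanate(III).

barium (acetylacetonato)tetrabromotitanate(III)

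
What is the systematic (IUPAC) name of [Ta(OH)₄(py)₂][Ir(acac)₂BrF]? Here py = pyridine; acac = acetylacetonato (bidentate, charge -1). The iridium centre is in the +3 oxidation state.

Both ions are complex: the cation is named first with the plain metal name, the anion second with the -ate form; each ion's ligands are alphabetised independently.
Ir is given as +3; the anion's ligand charges sum to -4, so the complex anion is 1−.
A 1:1 salt means the cation carries the equal and opposite charge, 1+.
Cation: ligand charges sum to -4; for the ion to be 1+, Ta = +5.

tetrahydroxobis(pyridine)tantalum(V) bis(acetylacetonato)bromofluoroiridate(III)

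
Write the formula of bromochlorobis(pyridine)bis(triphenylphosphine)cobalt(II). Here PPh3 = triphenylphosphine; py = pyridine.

[CoBrCl(PPh3)2(py)2]

Ligands: 1 bromo (Br, -1), 2 triphenylphosphine (PPh3, neutral), 2 pyridine (py, neutral), 1 chloro (Cl, -1). Ligand charge sum = -2.
With Co in oxidation state +2, the complex ion is [Co...].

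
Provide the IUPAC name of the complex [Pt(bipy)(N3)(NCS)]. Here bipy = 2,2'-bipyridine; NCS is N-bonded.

There is no counter-ion, so the complex is neutral overall.
Ligand charges: 1×azido (-1 each), 1×2,2'-bipyridine (neutral), 1×isothiocyanato (-1 each); total -2. So Pt + (-2) = 0, giving Pt = +2.
Ligands are named alphabetically: azido before bipyridine before isothiocyanato.

azido(2,2'-bipyridine)isothiocyanatoplatinum(II)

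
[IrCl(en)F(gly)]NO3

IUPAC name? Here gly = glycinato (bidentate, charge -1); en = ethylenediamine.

The 1 nitrate counter-ion carries a total charge of -1, so each complex ion is 1+.
Ligand charges: 1×fluoro (-1 each), 1×glycinato (-1 each), 1×chloro (-1 each), 1×ethylenediamine (neutral); total -3. So Ir + (-3) = 1+, giving Ir = +4.
Ligands are named alphabetically: chloro before ethylenediamine before fluoro before glycinato.

chloro(ethylenediamine)fluoro(glycinato)iridium(IV) nitrate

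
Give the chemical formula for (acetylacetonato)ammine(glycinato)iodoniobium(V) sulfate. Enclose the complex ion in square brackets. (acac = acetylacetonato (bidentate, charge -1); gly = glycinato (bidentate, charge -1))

Ligands: 1 ammine (NH3, neutral), 1 iodo (I, -1), 1 acetylacetonato (acac, -1), 1 glycinato (gly, -1). Ligand charge sum = -3.
Charge balance with sulfate (-2) requires 1 complex ion per 1 sulfate.

[Nb(acac)(gly)I(NH3)]SO4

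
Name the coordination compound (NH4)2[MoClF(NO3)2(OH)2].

The 2 ammonium counter-ions carry a total charge of +2, so each complex ion is 2−.
Ligand charges: 2×nitrato (-1 each), 2×hydroxo (-1 each), 1×fluoro (-1 each), 1×chloro (-1 each); total -6. So Mo + (-6) = 2−, giving Mo = +4.
Ligands are named alphabetically: chloro before fluoro before hydroxo before nitrato.
The complex ion is anionic, so molybdenum takes the -ate form molybdate(IV).

ammonium chlorofluorodihydroxodinitratomolybdate(IV)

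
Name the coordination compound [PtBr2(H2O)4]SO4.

tetraaquadibromoplatinum(IV) sulfate

The 1 sulfate counter-ion carries a total charge of -2, so each complex ion is 2+.
Ligand charges: 2×bromo (-1 each), 4×aqua (neutral); total -2. So Pt + (-2) = 2+, giving Pt = +4.
Ligands are named alphabetically: aqua before bromo.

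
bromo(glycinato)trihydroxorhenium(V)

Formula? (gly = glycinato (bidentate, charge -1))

Ligands: 1 glycinato (gly, -1), 3 hydroxo (OH, -1), 1 bromo (Br, -1). Ligand charge sum = -5.
With Re in oxidation state +5, the complex ion is [Re...].

[ReBr(gly)(OH)3]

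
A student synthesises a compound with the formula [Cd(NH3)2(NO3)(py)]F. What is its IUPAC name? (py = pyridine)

The 1 fluoride counter-ion carries a total charge of -1, so each complex ion is 1+.
Ligand charges: 2×ammine (neutral), 1×pyridine (neutral), 1×nitrato (-1 each); total -1. So Cd + (-1) = 1+, giving Cd = +2.
Ligands are named alphabetically: ammine before nitrato before pyridine.

diamminenitrato(pyridine)cadmium(II) fluoride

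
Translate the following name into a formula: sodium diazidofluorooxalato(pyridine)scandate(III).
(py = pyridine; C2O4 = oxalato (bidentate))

Ligands: 1 fluoro (F, -1), 1 pyridine (py, neutral), 2 azido (N3, -1), 1 oxalato (C2O4, -2). Ligand charge sum = -5.
With Sc in oxidation state +3, the complex ion is [Sc...]^2−.
Charge balance with sodium (+1) requires 1 complex ion per 2 sodium.

Na2[Sc(C2O4)F(N3)2(py)]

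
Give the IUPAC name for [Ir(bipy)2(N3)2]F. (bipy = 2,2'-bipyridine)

diazidobis(2,2'-bipyridine)iridium(III) fluoride

The 1 fluoride counter-ion carries a total charge of -1, so each complex ion is 1+.
Ligand charges: 2×2,2'-bipyridine (neutral), 2×azido (-1 each); total -2. So Ir + (-2) = 1+, giving Ir = +3.
Ligands are named alphabetically: azido before bipyridine.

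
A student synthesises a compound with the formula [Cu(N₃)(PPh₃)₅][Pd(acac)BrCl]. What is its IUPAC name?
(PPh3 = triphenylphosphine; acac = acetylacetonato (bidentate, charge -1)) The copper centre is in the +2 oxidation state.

Both ions are complex: the cation is named first with the plain metal name, the anion second with the -ate form; each ion's ligands are alphabetised independently.
Cu is given as +2; the cation's ligand charges sum to -1, so the complex cation is 1+.
A 1:1 salt means the anion carries the equal and opposite charge, 1−.
Anion: ligand charges sum to -3; for the ion to be 1−, Pd = +2.

azidopentakis(triphenylphosphine)copper(II) (acetylacetonato)bromochloropalladate(II)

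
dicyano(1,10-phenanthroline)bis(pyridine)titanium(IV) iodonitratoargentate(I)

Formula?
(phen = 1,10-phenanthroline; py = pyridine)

[Ti(CN)2(phen)(py)2][AgI(NO3)]2

Cation [Ti…]: ligand charges -2, Ti(IV) ⇒ ion charge 2+.
Anion [Ag…]: ligand charges -2, Ag(I) ⇒ ion charge 1−.
One 2+ cation requires 2 of the 1− anion.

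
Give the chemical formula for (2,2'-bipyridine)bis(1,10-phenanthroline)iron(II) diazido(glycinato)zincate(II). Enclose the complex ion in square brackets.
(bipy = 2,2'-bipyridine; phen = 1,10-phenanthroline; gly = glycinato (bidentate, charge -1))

[Fe(bipy)(phen)2][Zn(gly)(N3)2]2

Cation [Fe…]: ligand charges 0, Fe(II) ⇒ ion charge 2+.
Anion [Zn…]: ligand charges -3, Zn(II) ⇒ ion charge 1−.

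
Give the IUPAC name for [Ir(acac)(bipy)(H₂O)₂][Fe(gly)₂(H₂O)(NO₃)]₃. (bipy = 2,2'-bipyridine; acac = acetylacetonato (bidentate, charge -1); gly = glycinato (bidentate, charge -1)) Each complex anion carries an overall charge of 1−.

Both ions are complex: the cation is named first with the plain metal name, the anion second with the -ate form; each ion's ligands are alphabetised independently.
The complex anion is given as 1−; its ligand charges sum to -3, so Fe = +2.
With 3 anions per cation, the cation must be 3×1 = 3+.
Cation: ligand charges sum to -1; for the ion to be 3+, Ir = +4.

(acetylacetonato)diaqua(2,2'-bipyridine)iridium(IV) aquabis(glycinato)nitratoferrate(II)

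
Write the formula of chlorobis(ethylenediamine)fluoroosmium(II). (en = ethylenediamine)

[OsCl(en)2F]

Ligands: 1 chloro (Cl, -1), 2 ethylenediamine (en, neutral), 1 fluoro (F, -1). Ligand charge sum = -2.
With Os in oxidation state +2, the complex ion is [Os...].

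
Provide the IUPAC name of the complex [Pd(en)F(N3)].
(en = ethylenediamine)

azido(ethylenediamine)fluoropalladium(II)

There is no counter-ion, so the complex is neutral overall.
Ligand charges: 1×azido (-1 each), 1×ethylenediamine (neutral), 1×fluoro (-1 each); total -2. So Pd + (-2) = 0, giving Pd = +2.
Ligands are named alphabetically: azido before ethylenediamine before fluoro.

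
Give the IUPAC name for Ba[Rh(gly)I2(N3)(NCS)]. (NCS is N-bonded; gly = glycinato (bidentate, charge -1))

barium azido(glycinato)diiodoisothiocyanatorhodate(III)

The 1 barium counter-ion carries a total charge of +2, so each complex ion is 2−.
Ligand charges: 1×azido (-1 each), 2×iodo (-1 each), 1×isothiocyanato (-1 each), 1×glycinato (-1 each); total -5. So Rh + (-5) = 2−, giving Rh = +3.
Ligands are named alphabetically: azido before glycinato before iodo before isothiocyanato.
The complex ion is anionic, so rhodium takes the -ate form rhodate(III).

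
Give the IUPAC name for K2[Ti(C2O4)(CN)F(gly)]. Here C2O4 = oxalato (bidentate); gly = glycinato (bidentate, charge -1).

potassium cyanofluoro(glycinato)oxalatotitanate(III)

The 2 potassium counter-ions carry a total charge of +2, so each complex ion is 2−.
Ligand charges: 1×oxalato (-2 each), 1×glycinato (-1 each), 1×cyano (-1 each), 1×fluoro (-1 each); total -5. So Ti + (-5) = 2−, giving Ti = +3.
The complex ion is anionic, so titanium takes the -ate form titanate(III).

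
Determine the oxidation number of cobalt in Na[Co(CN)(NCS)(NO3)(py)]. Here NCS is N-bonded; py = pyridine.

1 sodium outside the brackets (+1 each) → the complex ion is 1−.
Ligand charges: 1×NCS = -1; 1×NO3 = -1; 1×py neutral; 1×CN = -1; sum -3.
Co + (-3) = 1− ⇒ Co is +2.

+2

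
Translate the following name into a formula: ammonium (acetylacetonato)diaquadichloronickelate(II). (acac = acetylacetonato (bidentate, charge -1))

Ligands: 2 aqua (H2O, neutral), 2 chloro (Cl, -1), 1 acetylacetonato (acac, -1). Ligand charge sum = -3.
With Ni in oxidation state +2, the complex ion is [Ni...]^1−.
Charge balance with ammonium (+1) requires 1 complex ion per 1 ammonium.

NH4[Ni(acac)Cl2(H2O)2]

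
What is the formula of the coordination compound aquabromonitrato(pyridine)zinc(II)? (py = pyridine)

Ligands: 1 nitrato (NO3, -1), 1 aqua (H2O, neutral), 1 bromo (Br, -1), 1 pyridine (py, neutral). Ligand charge sum = -2.
With Zn in oxidation state +2, the complex ion is [Zn...].

[ZnBr(H2O)(NO3)(py)]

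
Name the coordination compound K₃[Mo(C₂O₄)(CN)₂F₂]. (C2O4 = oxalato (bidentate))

potassium dicyanodifluorooxalatomolybdate(III)

The 3 potassium counter-ions carry a total charge of +3, so each complex ion is 3−.
Ligand charges: 2×fluoro (-1 each), 1×oxalato (-2 each), 2×cyano (-1 each); total -6. So Mo + (-6) = 3−, giving Mo = +3.
Ligands are named alphabetically: cyano before fluoro before oxalato.
The complex ion is anionic, so molybdenum takes the -ate form molybdate(III).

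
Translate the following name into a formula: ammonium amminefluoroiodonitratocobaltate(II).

Ligands: 1 iodo (I, -1), 1 fluoro (F, -1), 1 nitrato (NO3, -1), 1 ammine (NH3, neutral). Ligand charge sum = -3.
Charge balance with ammonium (+1) requires 1 complex ion per 1 ammonium.

NH4[CoFI(NH3)(NO3)]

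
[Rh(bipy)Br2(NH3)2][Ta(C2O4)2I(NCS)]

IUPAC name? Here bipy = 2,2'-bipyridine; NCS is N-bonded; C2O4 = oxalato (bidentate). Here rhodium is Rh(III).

diammine(2,2'-bipyridine)dibromorhodium(III) iodoisothiocyanatodioxalatotantalate(V)

Both ions are complex: the cation is named first with the plain metal name, the anion second with the -ate form; each ion's ligands are alphabetised independently.
Rh is given as +3; the cation's ligand charges sum to -2, so the complex cation is 1+.
A 1:1 salt means the anion carries the equal and opposite charge, 1−.
Anion: ligand charges sum to -6; for the ion to be 1−, Ta = +5.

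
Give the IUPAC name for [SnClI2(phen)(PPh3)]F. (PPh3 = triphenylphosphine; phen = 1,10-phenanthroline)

chlorodiiodo(1,10-phenanthroline)(triphenylphosphine)tin(IV) fluoride

The 1 fluoride counter-ion carries a total charge of -1, so each complex ion is 1+.
Ligand charges: 1×triphenylphosphine (neutral), 2×iodo (-1 each), 1×chloro (-1 each), 1×1,10-phenanthroline (neutral); total -3. So Sn + (-3) = 1+, giving Sn = +4.
Ligands are named alphabetically: chloro before iodo before phenanthroline before triphenylphosphine.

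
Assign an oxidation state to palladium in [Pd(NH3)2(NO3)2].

+2

No counter-ion: the bracketed complex is neutral.
Ligand charges: 2×NO3 = -2; 2×NH3 neutral; sum -2.
Pd + (-2) = 0 ⇒ Pd is +2.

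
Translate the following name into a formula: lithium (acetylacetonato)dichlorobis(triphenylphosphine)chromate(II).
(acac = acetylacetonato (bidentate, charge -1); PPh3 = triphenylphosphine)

Li[Cr(acac)Cl2(PPh3)2]

Ligands: 1 acetylacetonato (acac, -1), 2 triphenylphosphine (PPh3, neutral), 2 chloro (Cl, -1). Ligand charge sum = -3.
Charge balance with lithium (+1) requires 1 complex ion per 1 lithium.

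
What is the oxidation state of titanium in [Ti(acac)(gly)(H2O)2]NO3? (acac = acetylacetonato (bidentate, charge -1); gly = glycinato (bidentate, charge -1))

+3

1 nitrate outside the brackets (-1 each) → the complex ion is 1+.
Ligand charges: 2×H2O neutral; 1×acac = -1; 1×gly = -1; sum -2.
Ti + (-2) = 1+ ⇒ Ti is +3.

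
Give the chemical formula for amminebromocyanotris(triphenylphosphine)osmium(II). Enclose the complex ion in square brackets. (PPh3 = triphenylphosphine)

[OsBr(CN)(NH3)(PPh3)3]

Ligands: 1 cyano (CN, -1), 1 ammine (NH3, neutral), 3 triphenylphosphine (PPh3, neutral), 1 bromo (Br, -1). Ligand charge sum = -2.
With Os in oxidation state +2, the complex ion is [Os...].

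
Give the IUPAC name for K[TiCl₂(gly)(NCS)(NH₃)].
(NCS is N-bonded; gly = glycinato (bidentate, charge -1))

potassium amminedichloro(glycinato)isothiocyanatotitanate(III)

The 1 potassium counter-ion carries a total charge of +1, so each complex ion is 1−.
Ligand charges: 2×chloro (-1 each), 1×isothiocyanato (-1 each), 1×ammine (neutral), 1×glycinato (-1 each); total -4. So Ti + (-4) = 1−, giving Ti = +3.
The complex ion is anionic, so titanium takes the -ate form titanate(III).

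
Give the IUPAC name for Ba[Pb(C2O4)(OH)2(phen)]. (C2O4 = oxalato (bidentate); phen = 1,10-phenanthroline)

barium dihydroxooxalato(1,10-phenanthroline)plumbate(II)

The 1 barium counter-ion carries a total charge of +2, so each complex ion is 2−.
Ligand charges: 1×oxalato (-2 each), 2×hydroxo (-1 each), 1×1,10-phenanthroline (neutral); total -4. So Pb + (-4) = 2−, giving Pb = +2.
Ligands are named alphabetically: hydroxo before oxalato before phenanthroline.
The complex ion is anionic, so lead takes the -ate form plumbate(II).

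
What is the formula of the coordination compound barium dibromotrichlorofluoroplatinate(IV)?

Ligands: 2 bromo (Br, -1), 3 chloro (Cl, -1), 1 fluoro (F, -1). Ligand charge sum = -6.
With Pt in oxidation state +4, the complex ion is [Pt...]^2−.
Charge balance with barium (+2) requires 1 complex ion per 1 barium.

Ba[PtBr2Cl3F]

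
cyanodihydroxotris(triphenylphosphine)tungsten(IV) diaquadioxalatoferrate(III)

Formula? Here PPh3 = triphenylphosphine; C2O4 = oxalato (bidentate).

[W(CN)(OH)2(PPh3)3][Fe(C2O4)2(H2O)2]

Cation [W…]: ligand charges -3, W(IV) ⇒ ion charge 1+.
Anion [Fe…]: ligand charges -4, Fe(III) ⇒ ion charge 1−.
One 1+ cation balances one 1− anion.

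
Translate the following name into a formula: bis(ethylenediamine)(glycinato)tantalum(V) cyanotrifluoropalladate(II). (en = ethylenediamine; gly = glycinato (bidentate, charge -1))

[Ta(en)2(gly)][Pd(CN)F3]2

Cation [Ta…]: ligand charges -1, Ta(V) ⇒ ion charge 4+.
Anion [Pd…]: ligand charges -4, Pd(II) ⇒ ion charge 2−.
One 4+ cation requires 2 of the 2− anion.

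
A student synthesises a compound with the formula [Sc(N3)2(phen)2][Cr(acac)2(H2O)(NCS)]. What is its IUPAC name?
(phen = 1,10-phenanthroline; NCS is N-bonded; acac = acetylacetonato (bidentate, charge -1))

Both ions are complex: the cation is named first with the plain metal name, the anion second with the -ate form; each ion's ligands are alphabetised independently.
Scandium is always +3 in its complexes; the cation's ligand charges sum to -2, so the complex cation is 1+.
A 1:1 salt means the anion carries the equal and opposite charge, 1−.
Anion: ligand charges sum to -3; for the ion to be 1−, Cr = +2.

diazidobis(1,10-phenanthroline)scandium(III) bis(acetylacetonato)aquaisothiocyanatochromate(II)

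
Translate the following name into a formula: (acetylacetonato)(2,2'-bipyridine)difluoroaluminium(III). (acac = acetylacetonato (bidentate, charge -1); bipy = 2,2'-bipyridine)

[Al(acac)(bipy)F2]

Ligands: 2 fluoro (F, -1), 1 acetylacetonato (acac, -1), 1 2,2'-bipyridine (bipy, neutral). Ligand charge sum = -3.
With Al in oxidation state +3, the complex ion is [Al...].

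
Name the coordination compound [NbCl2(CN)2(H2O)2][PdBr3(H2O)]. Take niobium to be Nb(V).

diaquadichlorodicyanoniobium(V) aquatribromopalladate(II)

Both ions are complex: the cation is named first with the plain metal name, the anion second with the -ate form; each ion's ligands are alphabetised independently.
Nb is given as +5; the cation's ligand charges sum to -4, so the complex cation is 1+.
A 1:1 salt means the anion carries the equal and opposite charge, 1−.
Anion: ligand charges sum to -3; for the ion to be 1−, Pd = +2.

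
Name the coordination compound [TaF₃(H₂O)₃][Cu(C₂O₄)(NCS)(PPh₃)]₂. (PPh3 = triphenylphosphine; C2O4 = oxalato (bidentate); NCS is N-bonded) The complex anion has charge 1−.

triaquatrifluorotantalum(V) isothiocyanatooxalato(triphenylphosphine)cuprate(II)

Both ions are complex: the cation is named first with the plain metal name, the anion second with the -ate form; each ion's ligands are alphabetised independently.
The complex anion is given as 1−; its ligand charges sum to -3, so Cu = +2.
With 2 anions per cation, the cation must be 2×1 = 2+.
Cation: ligand charges sum to -3; for the ion to be 2+, Ta = +5.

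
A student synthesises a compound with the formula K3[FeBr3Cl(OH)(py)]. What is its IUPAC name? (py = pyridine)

potassium tribromochlorohydroxo(pyridine)ferrate(II)

The 3 potassium counter-ions carry a total charge of +3, so each complex ion is 3−.
Ligand charges: 1×pyridine (neutral), 3×bromo (-1 each), 1×chloro (-1 each), 1×hydroxo (-1 each); total -5. So Fe + (-5) = 3−, giving Fe = +2.
Ligands are named alphabetically: bromo before chloro before hydroxo before pyridine.
The complex ion is anionic, so iron takes the -ate form ferrate(II).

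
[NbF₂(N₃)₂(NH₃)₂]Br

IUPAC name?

The 1 bromide counter-ion carries a total charge of -1, so each complex ion is 1+.
Ligand charges: 2×ammine (neutral), 2×fluoro (-1 each), 2×azido (-1 each); total -4. So Nb + (-4) = 1+, giving Nb = +5.
Ligands are named alphabetically: ammine before azido before fluoro.

diamminediazidodifluoroniobium(V) bromide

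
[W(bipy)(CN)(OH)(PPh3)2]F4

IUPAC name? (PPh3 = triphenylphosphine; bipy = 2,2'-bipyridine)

(2,2'-bipyridine)cyanohydroxobis(triphenylphosphine)tungsten(VI) fluoride

The 4 fluoride counter-ions carry a total charge of -4, so each complex ion is 4+.
Ligand charges: 2×triphenylphosphine (neutral), 1×hydroxo (-1 each), 1×2,2'-bipyridine (neutral), 1×cyano (-1 each); total -2. So W + (-2) = 4+, giving W = +6.
Ligands are named alphabetically: bipyridine before cyano before hydroxo before triphenylphosphine.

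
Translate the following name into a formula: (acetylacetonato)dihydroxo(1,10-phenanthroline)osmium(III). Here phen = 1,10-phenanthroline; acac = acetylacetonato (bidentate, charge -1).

[Os(acac)(OH)2(phen)]

Ligands: 2 hydroxo (OH, -1), 1 1,10-phenanthroline (phen, neutral), 1 acetylacetonato (acac, -1). Ligand charge sum = -3.
With Os in oxidation state +3, the complex ion is [Os...].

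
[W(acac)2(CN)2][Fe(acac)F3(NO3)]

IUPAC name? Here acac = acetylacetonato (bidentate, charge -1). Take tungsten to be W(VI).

bis(acetylacetonato)dicyanotungsten(VI) (acetylacetonato)trifluoronitratoferrate(III)

W is given as +6; the cation's ligand charges sum to -4, so the complex cation is 2+.
A 1:1 salt means the anion carries the equal and opposite charge, 2−.
Anion: ligand charges sum to -5; for the ion to be 2−, Fe = +3.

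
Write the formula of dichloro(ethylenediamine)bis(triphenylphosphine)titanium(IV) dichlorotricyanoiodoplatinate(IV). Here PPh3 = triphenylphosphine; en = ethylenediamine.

Cation [Ti…]: ligand charges -2, Ti(IV) ⇒ ion charge 2+.
Anion [Pt…]: ligand charges -6, Pt(IV) ⇒ ion charge 2−.
One 2+ cation balances one 2− anion.

[TiCl2(en)(PPh3)2][PtCl2(CN)3I]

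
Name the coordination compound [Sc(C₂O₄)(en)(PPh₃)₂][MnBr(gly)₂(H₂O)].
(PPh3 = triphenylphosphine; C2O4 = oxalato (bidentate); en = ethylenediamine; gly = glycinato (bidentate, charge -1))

(ethylenediamine)oxalatobis(triphenylphosphine)scandium(III) aquabromobis(glycinato)manganate(II)

Scandium is always +3 in its complexes; the cation's ligand charges sum to -2, so the complex cation is 1+.
A 1:1 salt means the anion carries the equal and opposite charge, 1−.
Anion: ligand charges sum to -3; for the ion to be 1−, Mn = +2.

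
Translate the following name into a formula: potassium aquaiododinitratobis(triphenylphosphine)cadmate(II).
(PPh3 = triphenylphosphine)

Ligands: 2 triphenylphosphine (PPh3, neutral), 2 nitrato (NO3, -1), 1 iodo (I, -1), 1 aqua (H2O, neutral). Ligand charge sum = -3.
Charge balance with potassium (+1) requires 1 complex ion per 1 potassium.

K[Cd(H2O)I(NO3)2(PPh3)2]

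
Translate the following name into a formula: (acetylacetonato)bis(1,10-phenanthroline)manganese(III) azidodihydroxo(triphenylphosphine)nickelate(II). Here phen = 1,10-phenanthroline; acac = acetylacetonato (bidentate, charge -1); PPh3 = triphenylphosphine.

Cation [Mn…]: ligand charges -1, Mn(III) ⇒ ion charge 2+.
Anion [Ni…]: ligand charges -3, Ni(II) ⇒ ion charge 1−.
One 2+ cation requires 2 of the 1− anion.

[Mn(acac)(phen)2][Ni(N3)(OH)2(PPh3)]2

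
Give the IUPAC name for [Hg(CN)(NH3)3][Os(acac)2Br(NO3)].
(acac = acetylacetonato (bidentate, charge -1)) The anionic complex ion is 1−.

Both ions are complex: the cation is named first with the plain metal name, the anion second with the -ate form; each ion's ligands are alphabetised independently.
The complex anion is given as 1−; its ligand charges sum to -4, so Os = +3.
A 1:1 salt means the cation carries the equal and opposite charge, 1+.
Cation: ligand charges sum to -1; for the ion to be 1+, Hg = +2.

triamminecyanomercury(II) bis(acetylacetonato)bromonitratoosmate(III)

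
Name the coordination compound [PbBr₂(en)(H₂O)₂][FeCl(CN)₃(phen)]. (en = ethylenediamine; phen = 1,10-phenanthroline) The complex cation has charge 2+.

diaquadibromo(ethylenediamine)lead(IV) chlorotricyano(1,10-phenanthroline)ferrate(II)

Both ions are complex: the cation is named first with the plain metal name, the anion second with the -ate form; each ion's ligands are alphabetised independently.
The complex cation is given as 2+; its ligand charges sum to -2, so Pb = +4.
A 1:1 salt means the anion carries the equal and opposite charge, 2−.
Anion: ligand charges sum to -4; for the ion to be 2−, Fe = +2.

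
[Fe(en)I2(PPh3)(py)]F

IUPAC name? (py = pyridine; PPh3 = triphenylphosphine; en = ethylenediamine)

(ethylenediamine)diiodo(pyridine)(triphenylphosphine)iron(III) fluoride

The 1 fluoride counter-ion carries a total charge of -1, so each complex ion is 1+.
Ligand charges: 1×pyridine (neutral), 1×triphenylphosphine (neutral), 2×iodo (-1 each), 1×ethylenediamine (neutral); total -2. So Fe + (-2) = 1+, giving Fe = +3.
Ligands are named alphabetically: ethylenediamine before iodo before pyridine before triphenylphosphine.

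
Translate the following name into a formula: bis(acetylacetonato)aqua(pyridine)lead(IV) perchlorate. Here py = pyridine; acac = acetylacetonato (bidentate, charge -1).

Ligands: 1 pyridine (py, neutral), 1 aqua (H2O, neutral), 2 acetylacetonato (acac, -1). Ligand charge sum = -2.
Charge balance with perchlorate (-1) requires 1 complex ion per 2 perchlorate.

[Pb(acac)2(H2O)(py)](ClO4)2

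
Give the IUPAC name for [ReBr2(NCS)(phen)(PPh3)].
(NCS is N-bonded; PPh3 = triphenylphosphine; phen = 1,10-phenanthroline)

There is no counter-ion, so the complex is neutral overall.
Ligand charges: 2×bromo (-1 each), 1×isothiocyanato (-1 each), 1×triphenylphosphine (neutral), 1×1,10-phenanthroline (neutral); total -3. So Re + (-3) = 0, giving Re = +3.
Ligands are named alphabetically: bromo before isothiocyanato before phenanthroline before triphenylphosphine.

dibromoisothiocyanato(1,10-phenanthroline)(triphenylphosphine)rhenium(III)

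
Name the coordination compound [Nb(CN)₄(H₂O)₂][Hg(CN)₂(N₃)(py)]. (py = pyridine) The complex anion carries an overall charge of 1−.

diaquatetracyanoniobium(V) azidodicyano(pyridine)mercurate(II)

The complex anion is given as 1−; its ligand charges sum to -3, so Hg = +2.
A 1:1 salt means the cation carries the equal and opposite charge, 1+.
Cation: ligand charges sum to -4; for the ion to be 1+, Nb = +5.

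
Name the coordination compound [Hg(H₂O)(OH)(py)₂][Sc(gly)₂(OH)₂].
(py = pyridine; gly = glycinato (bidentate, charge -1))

aquahydroxobis(pyridine)mercury(II) bis(glycinato)dihydroxoscandate(III)

Scandium is always +3 in its complexes; the anion's ligand charges sum to -4, so the complex anion is 1−.
A 1:1 salt means the cation carries the equal and opposite charge, 1+.
Cation: ligand charges sum to -1; for the ion to be 1+, Hg = +2.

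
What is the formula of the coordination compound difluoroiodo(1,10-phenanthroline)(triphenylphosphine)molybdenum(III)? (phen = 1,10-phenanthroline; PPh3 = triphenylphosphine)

Ligands: 2 fluoro (F, -1), 1 1,10-phenanthroline (phen, neutral), 1 iodo (I, -1), 1 triphenylphosphine (PPh3, neutral). Ligand charge sum = -3.
With Mo in oxidation state +3, the complex ion is [Mo...].

[MoF2I(phen)(PPh3)]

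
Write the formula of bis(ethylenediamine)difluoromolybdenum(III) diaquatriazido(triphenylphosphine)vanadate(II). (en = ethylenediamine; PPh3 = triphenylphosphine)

Cation [Mo…]: ligand charges -2, Mo(III) ⇒ ion charge 1+.
Anion [V…]: ligand charges -3, V(II) ⇒ ion charge 1−.
One 1+ cation balances one 1− anion.

[Mo(en)2F2][V(H2O)2(N3)3(PPh3)]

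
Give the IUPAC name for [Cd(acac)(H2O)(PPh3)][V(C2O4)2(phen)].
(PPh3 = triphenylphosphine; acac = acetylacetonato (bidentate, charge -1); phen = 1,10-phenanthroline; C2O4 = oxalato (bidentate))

(acetylacetonato)aqua(triphenylphosphine)cadmium(II) dioxalato(1,10-phenanthroline)vanadate(III)

Cadmium is always +2 in its complexes; the cation's ligand charges sum to -1, so the complex cation is 1+.
A 1:1 salt means the anion carries the equal and opposite charge, 1−.
Anion: ligand charges sum to -4; for the ion to be 1−, V = +3.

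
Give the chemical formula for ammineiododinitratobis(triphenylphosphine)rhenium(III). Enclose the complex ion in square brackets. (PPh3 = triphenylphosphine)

Ligands: 1 ammine (NH3, neutral), 2 nitrato (NO3, -1), 1 iodo (I, -1), 2 triphenylphosphine (PPh3, neutral). Ligand charge sum = -3.
With Re in oxidation state +3, the complex ion is [Re...].

[ReI(NH3)(NO3)2(PPh3)2]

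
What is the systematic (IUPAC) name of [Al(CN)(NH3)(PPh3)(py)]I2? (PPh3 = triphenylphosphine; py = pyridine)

amminecyano(pyridine)(triphenylphosphine)aluminium(III) iodide

The 2 iodide counter-ions carry a total charge of -2, so each complex ion is 2+.
Ligand charges: 1×ammine (neutral), 1×triphenylphosphine (neutral), 1×pyridine (neutral), 1×cyano (-1 each); total -1. So Al + (-1) = 2+, giving Al = +3.
Ligands are named alphabetically: ammine before cyano before pyridine before triphenylphosphine.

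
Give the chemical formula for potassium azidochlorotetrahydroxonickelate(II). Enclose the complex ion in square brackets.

K4[NiCl(N3)(OH)4]

Ligands: 1 azido (N3, -1), 1 chloro (Cl, -1), 4 hydroxo (OH, -1). Ligand charge sum = -6.
With Ni in oxidation state +2, the complex ion is [Ni...]^4−.
Charge balance with potassium (+1) requires 1 complex ion per 4 potassium.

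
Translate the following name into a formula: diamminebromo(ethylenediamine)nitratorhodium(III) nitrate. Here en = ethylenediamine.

[RhBr(en)(NH3)2(NO3)]NO3

Ligands: 2 ammine (NH3, neutral), 1 ethylenediamine (en, neutral), 1 nitrato (NO3, -1), 1 bromo (Br, -1). Ligand charge sum = -2.
With Rh in oxidation state +3, the complex ion is [Rh...]^1+.
Charge balance with nitrate (-1) requires 1 complex ion per 1 nitrate.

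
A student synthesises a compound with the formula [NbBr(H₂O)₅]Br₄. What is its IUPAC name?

pentaaquabromoniobium(V) bromide

The 4 bromide counter-ions carry a total charge of -4, so each complex ion is 4+.
Ligand charges: 1×bromo (-1 each), 5×aqua (neutral); total -1. So Nb + (-1) = 4+, giving Nb = +5.
Ligands are named alphabetically: aqua before bromo.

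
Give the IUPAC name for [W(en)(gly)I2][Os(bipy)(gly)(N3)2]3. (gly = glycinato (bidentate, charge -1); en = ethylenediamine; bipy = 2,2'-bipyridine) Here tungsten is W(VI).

W is given as +6; the cation's ligand charges sum to -3, so the complex cation is 3+.
With 3 anions per cation, each anion must be 3/3 = 1−.
Anion: ligand charges sum to -3; for the ion to be 1−, Os = +2.

(ethylenediamine)(glycinato)diiodotungsten(VI) diazido(2,2'-bipyridine)(glycinato)osmate(II)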